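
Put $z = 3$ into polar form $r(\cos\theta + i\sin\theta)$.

r = |z| = sqrt(a^2 + b^2) = sqrt((3)^2 + (0)^2) = sqrt(9 + 0) = sqrt(9) = 3
b = 0 and a > 0, so z lies on the positive real axis: θ = 0°
z = 3(cos 0° + i sin 0°)


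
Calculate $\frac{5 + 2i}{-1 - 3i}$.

Multiply numerator and denominator by conjugate (-1 + 3i):
= (5 + 2i)(-1 + 3i) / ((-1)^2 + (-3)^2)
= (-11 + 13i) / 10
= -11/10 + (13/10)i


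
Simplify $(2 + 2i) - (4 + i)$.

(2 - 4) + (2 - 1)i = -2 + i


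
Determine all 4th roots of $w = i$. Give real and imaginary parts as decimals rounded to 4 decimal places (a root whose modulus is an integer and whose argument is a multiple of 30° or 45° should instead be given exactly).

|w| = 1, arg(w) = 90°
Root modulus = 1^(1/4) = 1
Root arguments: θ_k = (90° + 360°k)/4 for k = 0, 1, ..., 3
Compute each root as (root modulus)(cos θ_k + i sin θ_k) using full-precision intermediates, then round to 4 decimal places.
Roots: 0.9239 + 0.3827i, -0.3827 + 0.9239i, -0.9239 - 0.3827i, 0.3827 - 0.9239i


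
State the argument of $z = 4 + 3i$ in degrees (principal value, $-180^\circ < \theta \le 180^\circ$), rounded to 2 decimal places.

θ = arctan(b/a) = arctan(3/4) (quadrant-adjusted) = 36.87°


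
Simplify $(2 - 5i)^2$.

(a + bi)^2 = a^2 - b^2 + 2abi
= 2^2 - (-5)^2 + 2*2*(-5)i
= -21 - 20i


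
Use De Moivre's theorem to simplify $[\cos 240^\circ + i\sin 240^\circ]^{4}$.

By De Moivre: z^n = r^n(cos(nθ) + i sin(nθ))
= 1^4(cos(4*240°) + i sin(4*240°))
= 1(cos 240° + i sin 240°)
= -1/2 - (sqrt(3)/2)i


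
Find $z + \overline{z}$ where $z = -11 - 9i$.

z + conjugate(z) = (a + bi) + (a - bi) = 2a
= 2 * (-11) = -22


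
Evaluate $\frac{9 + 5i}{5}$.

Divisor is real, so divide each part by 5:
= 9/5 + i


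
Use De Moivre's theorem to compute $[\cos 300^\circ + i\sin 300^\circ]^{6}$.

By De Moivre: z^n = r^n(cos(nθ) + i sin(nθ))
= 1^6(cos(6*300°) + i sin(6*300°))
= 1(cos 0° + i sin 0°)
= 1


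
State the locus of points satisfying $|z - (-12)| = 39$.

|z - z0| = r describes a circle centered at z0 with radius r
Here z0 = -12 and r = 39
Locus: Circle centered at (-12, 0) with radius 39


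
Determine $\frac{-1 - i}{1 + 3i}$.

Multiply numerator and denominator by conjugate (1 - 3i):
= (-1 - i)(1 - 3i) / (1^2 + 3^2)
= (-4 + 2i) / 10
Divide through by 2: (-2 + i) / 5
= -2/5 + (1/5)i


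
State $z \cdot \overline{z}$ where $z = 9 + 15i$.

z * conjugate(z) = |z|^2 = a^2 + b^2
= 9^2 + 15^2 = 306


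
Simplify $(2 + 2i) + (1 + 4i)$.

(2 + 1) + (2 + 4)i = 3 + 6i


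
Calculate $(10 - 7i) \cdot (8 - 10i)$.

(a1*a2 - b1*b2) + (a1*b2 + b1*a2)i
= (80 - 70) + (-100 + (-56))i
= 10 - 156i


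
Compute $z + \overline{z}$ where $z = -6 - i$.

z + conjugate(z) = (a + bi) + (a - bi) = 2a
= 2 * (-6) = -12


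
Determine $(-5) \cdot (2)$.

(a1*a2 - b1*b2) + (a1*b2 + b1*a2)i
= (-10 - 0) + (0 + 0)i
= -10


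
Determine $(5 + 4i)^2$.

(a + bi)^2 = a^2 - b^2 + 2abi
= 5^2 - 4^2 + 2*5*4i
= 9 + 40i


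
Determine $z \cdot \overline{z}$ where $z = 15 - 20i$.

z * conjugate(z) = |z|^2 = a^2 + b^2
= 15^2 + (-20)^2 = 625


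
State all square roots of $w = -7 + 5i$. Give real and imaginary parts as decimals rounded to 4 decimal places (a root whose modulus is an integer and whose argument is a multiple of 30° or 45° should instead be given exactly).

|w| = sqrt(74) ≈ 8.602325, arg(w) ≈ 144.462322°
Root modulus = sqrt(74)^(1/2) ≈ 2.932972
Root arguments: θ_k = (arg(w) + 360°k)/2 for k = 0, 1, ..., 1
Compute each root as (root modulus)(cos θ_k + i sin θ_k) using full-precision intermediates, then round to 4 decimal places.
Roots: 0.8951 + 2.7931i, -0.8951 - 2.7931i


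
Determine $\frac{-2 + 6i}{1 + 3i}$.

Multiply numerator and denominator by conjugate (1 - 3i):
= (-2 + 6i)(1 - 3i) / (1^2 + 3^2)
= (16 + 12i) / 10
Divide through by 2: (8 + 6i) / 5
= 8/5 + (6/5)i


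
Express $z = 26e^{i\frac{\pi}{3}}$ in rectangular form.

a = r cos θ = 26 * 1/2 = 13
b = r sin θ = 26 * sqrt(3)/2 = 13*sqrt(3)
z = 13 + 13*sqrt(3)i


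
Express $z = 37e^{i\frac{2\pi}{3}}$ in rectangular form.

a = r cos θ = 37 * -1/2 = -37/2
b = r sin θ = 37 * sqrt(3)/2 = 37*sqrt(3)/2
z = -37/2 + (37*sqrt(3)/2)i


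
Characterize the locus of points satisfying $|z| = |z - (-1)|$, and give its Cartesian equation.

|z - z1| = |z - z2| means z is equidistant from z1 and z2,
i.e. the perpendicular bisector of the segment from (0, 0) to (-1, 0) (midpoint (-1/2, 0)).
With z = x + yi, square both sides:
(x - 0)^2 + (y - 0)^2 = (x - (-1))^2 + (y - 0)^2
The x^2 and y^2 terms cancel: -2x + 0y = 1 - 0 = 1
Simplify: x = -1/2
Locus: Perpendicular bisector of the segment from (0, 0) to (-1, 0): the line x = -1/2


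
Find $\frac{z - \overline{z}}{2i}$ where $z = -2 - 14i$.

z - conjugate(z) = 2bi
(z - conjugate(z))/(2i) = 2bi/(2i) = b = -14


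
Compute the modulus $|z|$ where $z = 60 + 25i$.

|z| = sqrt(a^2 + b^2) = sqrt(60^2 + 25^2) = sqrt(4225) = 65


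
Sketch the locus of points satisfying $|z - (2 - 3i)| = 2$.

|z - z0| = r describes a circle centered at z0 with radius r
Here z0 = 2 - 3i and r = 2
Locus: Circle centered at (2, -3) with radius 2


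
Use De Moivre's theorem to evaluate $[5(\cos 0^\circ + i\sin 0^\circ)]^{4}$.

By De Moivre: z^n = r^n(cos(nθ) + i sin(nθ))
= 5^4(cos(4*0°) + i sin(4*0°))
= 625(cos 0° + i sin 0°)
= 625


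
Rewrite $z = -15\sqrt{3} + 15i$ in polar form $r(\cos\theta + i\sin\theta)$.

r = |z| = sqrt(a^2 + b^2) = sqrt((-15*sqrt(3))^2 + (15)^2) = sqrt(675 + 225) = sqrt(900) = 30
θ = arctan(b/a) = arctan(15/-25.9808) (quadrant-adjusted) = 150°
z = 30(cos 150° + i sin 150°)


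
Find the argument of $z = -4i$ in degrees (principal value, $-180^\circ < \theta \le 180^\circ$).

a = 0 and b < 0, so z lies on the negative imaginary axis: θ = -90°


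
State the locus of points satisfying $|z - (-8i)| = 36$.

|z - z0| = r describes a circle centered at z0 with radius r
Here z0 = -8i and r = 36
Locus: Circle centered at (0, -8) with radius 36


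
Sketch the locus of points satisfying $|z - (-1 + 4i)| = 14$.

|z - z0| = r describes a circle centered at z0 with radius r
Here z0 = -1 + 4i and r = 14
Locus: Circle centered at (-1, 4) with radius 14


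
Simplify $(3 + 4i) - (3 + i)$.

(3 - 3) + (4 - 1)i = 3i


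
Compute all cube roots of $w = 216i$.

|w| = 216, arg(w) = 90°
Root modulus = 216^(1/3) = 6
Root arguments: θ_k = (90° + 360°k)/3 for k = 0, 1, ..., 2
Roots: 3*sqrt(3) + 3i, -3*sqrt(3) + 3i, -6i


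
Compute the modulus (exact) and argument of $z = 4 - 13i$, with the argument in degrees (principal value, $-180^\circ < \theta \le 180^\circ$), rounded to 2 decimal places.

|z| = sqrt(4^2 + (-13)^2) = sqrt(185)
arg(z) = arctan(b/a) = arctan(-13/4) (quadrant-adjusted) = -72.90°


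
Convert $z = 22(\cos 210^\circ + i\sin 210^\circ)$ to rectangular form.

a = r cos θ = 22 * -sqrt(3)/2 = -11*sqrt(3)
b = r sin θ = 22 * -1/2 = -11
z = -11*sqrt(3) - 11i


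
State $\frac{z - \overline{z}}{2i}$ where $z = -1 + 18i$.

z - conjugate(z) = 2bi
(z - conjugate(z))/(2i) = 2bi/(2i) = b = 18


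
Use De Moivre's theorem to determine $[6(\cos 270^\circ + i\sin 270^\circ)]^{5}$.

By De Moivre: z^n = r^n(cos(nθ) + i sin(nθ))
= 6^5(cos(5*270°) + i sin(5*270°))
= 7776(cos 270° + i sin 270°)
= -7776i


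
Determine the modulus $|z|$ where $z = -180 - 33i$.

|z| = sqrt(a^2 + b^2) = sqrt((-180)^2 + (-33)^2) = sqrt(33489) = 183


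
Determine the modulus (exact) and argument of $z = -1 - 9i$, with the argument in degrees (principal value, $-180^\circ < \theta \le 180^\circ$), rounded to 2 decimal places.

|z| = sqrt((-1)^2 + (-9)^2) = sqrt(82)
arg(z) = arctan(b/a) = arctan(-9/-1) (quadrant-adjusted) = -96.34°


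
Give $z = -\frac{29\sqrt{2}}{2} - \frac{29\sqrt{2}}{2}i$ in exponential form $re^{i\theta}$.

r = |z| = sqrt((-29*sqrt(2)/2)^2 + (-29*sqrt(2)/2)^2) = sqrt(841/2 + 841/2) = sqrt(841) = 29
θ = arctan(b/a) = arctan(-20.5061/-20.5061) (quadrant-adjusted) = -135° = -3π/4
z = 29e^(-i*3π/4)


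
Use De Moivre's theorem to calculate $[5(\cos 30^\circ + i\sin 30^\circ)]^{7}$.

By De Moivre: z^n = r^n(cos(nθ) + i sin(nθ))
= 5^7(cos(7*30°) + i sin(7*30°))
= 78125(cos 210° + i sin 210°)
= -78125*sqrt(3)/2 - (78125/2)i


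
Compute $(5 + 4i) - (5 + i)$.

(5 - 5) + (4 - 1)i = 3i


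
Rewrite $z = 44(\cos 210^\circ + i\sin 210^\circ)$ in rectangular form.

a = r cos θ = 44 * -sqrt(3)/2 = -22*sqrt(3)
b = r sin θ = 44 * -1/2 = -22
z = -22*sqrt(3) - 22i


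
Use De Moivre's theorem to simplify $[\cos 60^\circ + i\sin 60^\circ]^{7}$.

By De Moivre: z^n = r^n(cos(nθ) + i sin(nθ))
= 1^7(cos(7*60°) + i sin(7*60°))
= 1(cos 60° + i sin 60°)
= 1/2 + (sqrt(3)/2)i


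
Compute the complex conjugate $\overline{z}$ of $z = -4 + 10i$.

If z = a + bi, then conjugate(z) = a - bi
conjugate(-4 + 10i) = -4 - 10i


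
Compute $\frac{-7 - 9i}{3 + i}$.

Multiply numerator and denominator by conjugate (3 - i):
= (-7 - 9i)(3 - i) / (3^2 + 1^2)
= (-30 - 20i) / 10
= -3 - 2i


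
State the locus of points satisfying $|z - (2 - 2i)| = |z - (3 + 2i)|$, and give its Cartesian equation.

|z - z1| = |z - z2| means z is equidistant from z1 and z2,
i.e. the perpendicular bisector of the segment from (2, -2) to (3, 2) (midpoint (5/2, 0)).
With z = x + yi, square both sides:
(x - 2)^2 + (y - (-2))^2 = (x - 3)^2 + (y - 2)^2
The x^2 and y^2 terms cancel: 2x + 8y = 13 - 8 = 5
Simplify: 2x + 8y = 5
Locus: Perpendicular bisector of the segment from (2, -2) to (3, 2): the line 2x + 8y = 5


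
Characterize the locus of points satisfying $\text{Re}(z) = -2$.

Re(z) = x where z = x + yi; the equation x = -2 is satisfied by all points with that x-coordinate
Locus: Vertical line x = -2


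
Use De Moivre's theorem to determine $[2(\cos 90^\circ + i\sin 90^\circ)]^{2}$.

By De Moivre: z^n = r^n(cos(nθ) + i sin(nθ))
= 2^2(cos(2*90°) + i sin(2*90°))
= 4(cos 180° + i sin 180°)
= -4


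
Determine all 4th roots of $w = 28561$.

|w| = 28561, arg(w) = 0°
Root modulus = 28561^(1/4) = 13
Root arguments: θ_k = (0° + 360°k)/4 for k = 0, 1, ..., 3
Roots: 13, 13i, -13, -13i


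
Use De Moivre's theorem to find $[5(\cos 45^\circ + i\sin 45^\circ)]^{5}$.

By De Moivre: z^n = r^n(cos(nθ) + i sin(nθ))
= 5^5(cos(5*45°) + i sin(5*45°))
= 3125(cos 225° + i sin 225°)
= -3125*sqrt(2)/2 - (3125*sqrt(2)/2)i


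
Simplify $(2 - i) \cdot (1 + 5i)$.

(a1*a2 - b1*b2) + (a1*b2 + b1*a2)i
= (2 - (-5)) + (10 + (-1))i
= 7 + 9i


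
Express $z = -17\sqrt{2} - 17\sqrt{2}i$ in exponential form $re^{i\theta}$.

r = |z| = sqrt((-17*sqrt(2))^2 + (-17*sqrt(2))^2) = sqrt(578 + 578) = sqrt(1156) = 34
θ = arctan(b/a) = arctan(-24.0416/-24.0416) (quadrant-adjusted) = 225° = 5π/4
z = 34e^(i*5π/4)


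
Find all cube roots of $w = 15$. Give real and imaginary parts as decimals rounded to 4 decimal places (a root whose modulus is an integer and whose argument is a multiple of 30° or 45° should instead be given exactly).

|w| = 15, arg(w) = 0°
Root modulus = 15^(1/3) ≈ 2.466212
Root arguments: θ_k = (0° + 360°k)/3 for k = 0, 1, ..., 2
Compute each root as (root modulus)(cos θ_k + i sin θ_k) using full-precision intermediates, then round to 4 decimal places.
Roots: 2.4662, -1.2331 + 2.1358i, -1.2331 - 2.1358i


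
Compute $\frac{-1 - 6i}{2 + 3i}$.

Multiply numerator and denominator by conjugate (2 - 3i):
= (-1 - 6i)(2 - 3i) / (2^2 + 3^2)
= (-20 - 9i) / 13
= -20/13 - (9/13)i


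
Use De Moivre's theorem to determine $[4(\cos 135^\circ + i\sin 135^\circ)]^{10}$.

By De Moivre: z^n = r^n(cos(nθ) + i sin(nθ))
= 4^10(cos(10*135°) + i sin(10*135°))
= 1048576(cos 270° + i sin 270°)
= -1048576i


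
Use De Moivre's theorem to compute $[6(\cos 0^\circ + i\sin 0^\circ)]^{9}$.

By De Moivre: z^n = r^n(cos(nθ) + i sin(nθ))
= 6^9(cos(9*0°) + i sin(9*0°))
= 10077696(cos 0° + i sin 0°)
= 10077696


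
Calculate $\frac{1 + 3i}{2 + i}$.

Multiply numerator and denominator by conjugate (2 - i):
= (1 + 3i)(2 - i) / (2^2 + 1^2)
= (5 + 5i) / 5
= 1 + i


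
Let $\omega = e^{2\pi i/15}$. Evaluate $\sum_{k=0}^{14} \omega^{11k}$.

Let ζ = ω^11 = e^(2πi·11/15). Since 15 ∤ 11, ζ ≠ 1.
Sum = Σ_{k=0}^{14} ζ^k = (ζ^15 - 1)/(ζ - 1) = (ω^{11·15} - 1)/(ζ - 1) = (1 - 1)/(ζ - 1) = 0


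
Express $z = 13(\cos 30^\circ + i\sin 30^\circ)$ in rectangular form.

a = r cos θ = 13 * sqrt(3)/2 = 13*sqrt(3)/2
b = r sin θ = 13 * 1/2 = 13/2
z = 13*sqrt(3)/2 + (13/2)i


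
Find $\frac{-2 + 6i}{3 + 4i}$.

Multiply numerator and denominator by conjugate (3 - 4i):
= (-2 + 6i)(3 - 4i) / (3^2 + 4^2)
= (18 + 26i) / 25
= 18/25 + (26/25)i


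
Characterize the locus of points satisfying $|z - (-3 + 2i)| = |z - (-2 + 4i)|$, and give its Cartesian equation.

|z - z1| = |z - z2| means z is equidistant from z1 and z2,
i.e. the perpendicular bisector of the segment from (-3, 2) to (-2, 4) (midpoint (-5/2, 3)).
With z = x + yi, square both sides:
(x - (-3))^2 + (y - 2)^2 = (x - (-2))^2 + (y - 4)^2
The x^2 and y^2 terms cancel: 2x + 4y = 20 - 13 = 7
Simplify: 2x + 4y = 7
Locus: Perpendicular bisector of the segment from (-3, 2) to (-2, 4): the line 2x + 4y = 7


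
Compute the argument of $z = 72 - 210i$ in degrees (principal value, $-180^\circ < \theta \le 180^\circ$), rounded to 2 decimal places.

θ = arctan(b/a) = arctan(-210/72) (quadrant-adjusted) = -71.08°


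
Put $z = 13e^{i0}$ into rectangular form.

a = r cos θ = 13 * 1 = 13
b = r sin θ = 13 * 0 = 0
z = 13


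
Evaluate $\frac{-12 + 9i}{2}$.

Divisor is real, so divide each part by 2:
= -6 + (9/2)i


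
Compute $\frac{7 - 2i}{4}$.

Divisor is real, so divide each part by 4:
= 7/4 - (1/2)i


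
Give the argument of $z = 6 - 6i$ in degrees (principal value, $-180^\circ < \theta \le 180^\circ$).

θ = arctan(b/a) = arctan(-6/6) (quadrant-adjusted) = -45°


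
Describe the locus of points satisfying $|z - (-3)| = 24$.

|z - z0| = r describes a circle centered at z0 with radius r
Here z0 = -3 and r = 24
Locus: Circle centered at (-3, 0) with radius 24


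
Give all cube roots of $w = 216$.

|w| = 216, arg(w) = 0°
Root modulus = 216^(1/3) = 6
Root arguments: θ_k = (0° + 360°k)/3 for k = 0, 1, ..., 2
Roots: 6, -3 + 3*sqrt(3)i, -3 - 3*sqrt(3)i


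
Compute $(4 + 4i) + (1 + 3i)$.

(4 + 1) + (4 + 3)i = 5 + 7i


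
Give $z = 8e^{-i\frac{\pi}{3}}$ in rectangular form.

a = r cos θ = 8 * 1/2 = 4
b = r sin θ = 8 * -sqrt(3)/2 = -4*sqrt(3)
z = 4 - 4*sqrt(3)i


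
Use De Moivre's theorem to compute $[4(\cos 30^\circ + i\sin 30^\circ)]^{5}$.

By De Moivre: z^n = r^n(cos(nθ) + i sin(nθ))
= 4^5(cos(5*30°) + i sin(5*30°))
= 1024(cos 150° + i sin 150°)
= -512*sqrt(3) + 512i


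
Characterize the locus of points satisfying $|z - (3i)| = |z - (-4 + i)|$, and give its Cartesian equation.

|z - z1| = |z - z2| means z is equidistant from z1 and z2,
i.e. the perpendicular bisector of the segment from (0, 3) to (-4, 1) (midpoint (-2, 2)).
With z = x + yi, square both sides:
(x - 0)^2 + (y - 3)^2 = (x - (-4))^2 + (y - 1)^2
The x^2 and y^2 terms cancel: -8x + (-4)y = 17 - 9 = 8
Simplify: 2x + y = -2
Locus: Perpendicular bisector of the segment from (0, 3) to (-4, 1): the line 2x + y = -2


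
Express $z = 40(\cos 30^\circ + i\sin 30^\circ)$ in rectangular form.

a = r cos θ = 40 * sqrt(3)/2 = 20*sqrt(3)
b = r sin θ = 40 * 1/2 = 20
z = 20*sqrt(3) + 20i


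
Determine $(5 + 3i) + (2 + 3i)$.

(5 + 2) + (3 + 3)i = 7 + 6i


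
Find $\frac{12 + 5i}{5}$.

Divisor is real, so divide each part by 5:
= 12/5 + i


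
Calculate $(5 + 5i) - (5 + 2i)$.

(5 - 5) + (5 - 2)i = 3i


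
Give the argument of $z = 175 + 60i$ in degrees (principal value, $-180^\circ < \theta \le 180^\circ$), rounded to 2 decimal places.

θ = arctan(b/a) = arctan(60/175) (quadrant-adjusted) = 18.92°


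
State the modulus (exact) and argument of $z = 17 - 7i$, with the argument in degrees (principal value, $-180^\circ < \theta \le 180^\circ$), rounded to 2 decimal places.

|z| = sqrt(17^2 + (-7)^2) = sqrt(338)
arg(z) = arctan(b/a) = arctan(-7/17) (quadrant-adjusted) = -22.38°


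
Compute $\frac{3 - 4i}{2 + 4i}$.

Multiply numerator and denominator by conjugate (2 - 4i):
= (3 - 4i)(2 - 4i) / (2^2 + 4^2)
= (-10 - 20i) / 20
Divide through by 10: (-1 - 2i) / 2
= -1/2 - i


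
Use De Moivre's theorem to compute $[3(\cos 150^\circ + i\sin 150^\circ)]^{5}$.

By De Moivre: z^n = r^n(cos(nθ) + i sin(nθ))
= 3^5(cos(5*150°) + i sin(5*150°))
= 243(cos 30° + i sin 30°)
= 243*sqrt(3)/2 + (243/2)i


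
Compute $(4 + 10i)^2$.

(a + bi)^2 = a^2 - b^2 + 2abi
= 4^2 - 10^2 + 2*4*10i
= -84 + 80i


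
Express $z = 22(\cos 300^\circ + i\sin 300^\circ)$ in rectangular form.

a = r cos θ = 22 * 1/2 = 11
b = r sin θ = 22 * -sqrt(3)/2 = -11*sqrt(3)
z = 11 - 11*sqrt(3)i


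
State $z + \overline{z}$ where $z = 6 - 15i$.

z + conjugate(z) = (a + bi) + (a - bi) = 2a
= 2 * 6 = 12


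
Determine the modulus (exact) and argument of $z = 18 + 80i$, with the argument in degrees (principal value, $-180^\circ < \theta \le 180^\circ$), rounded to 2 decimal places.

|z| = sqrt(18^2 + 80^2) = 82
arg(z) = arctan(b/a) = arctan(80/18) (quadrant-adjusted) = 77.32°


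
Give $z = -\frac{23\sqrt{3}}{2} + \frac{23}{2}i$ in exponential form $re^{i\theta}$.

r = |z| = sqrt((-23*sqrt(3)/2)^2 + (23/2)^2) = sqrt(1587/4 + 529/4) = sqrt(529) = 23
θ = arctan(b/a) = arctan(11.5/-19.9186) (quadrant-adjusted) = 150° = 5π/6
z = 23e^(i*5π/6)


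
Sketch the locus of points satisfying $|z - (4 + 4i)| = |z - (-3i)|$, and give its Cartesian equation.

|z - z1| = |z - z2| means z is equidistant from z1 and z2,
i.e. the perpendicular bisector of the segment from (4, 4) to (0, -3) (midpoint (2, 1/2)).
With z = x + yi, square both sides:
(x - 4)^2 + (y - 4)^2 = (x - 0)^2 + (y - (-3))^2
The x^2 and y^2 terms cancel: -8x + (-14)y = 9 - 32 = -23
Simplify: 8x + 14y = 23
Locus: Perpendicular bisector of the segment from (4, 4) to (0, -3): the line 8x + 14y = 23


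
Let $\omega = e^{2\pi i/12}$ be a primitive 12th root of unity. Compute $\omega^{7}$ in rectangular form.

ω^7 = e^(2πi·7/12) = e^(i·7π/6)
= cos(7π/6) + i sin(7π/6)
= -sqrt(3)/2 - (1/2)i


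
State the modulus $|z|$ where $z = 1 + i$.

|z| = sqrt(a^2 + b^2) = sqrt(1^2 + 1^2) = sqrt(2) = sqrt(2)


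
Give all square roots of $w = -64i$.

|w| = 64, arg(w) = 270°
Root modulus = 64^(1/2) = 8
Root arguments: θ_k = (270° + 360°k)/2 for k = 0, 1, ..., 1
Roots: -4*sqrt(2) + 4*sqrt(2)i, 4*sqrt(2) - 4*sqrt(2)i


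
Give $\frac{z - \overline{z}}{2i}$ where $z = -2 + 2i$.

z - conjugate(z) = 2bi
(z - conjugate(z))/(2i) = 2bi/(2i) = b = 2


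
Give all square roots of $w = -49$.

|w| = 49, arg(w) = 180°
Root modulus = 49^(1/2) = 7
Root arguments: θ_k = (180° + 360°k)/2 for k = 0, 1, ..., 1
Roots: 7i, -7i


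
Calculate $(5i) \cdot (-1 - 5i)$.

(a1*a2 - b1*b2) + (a1*b2 + b1*a2)i
= (0 - (-25)) + (0 + (-5))i
= 25 - 5i


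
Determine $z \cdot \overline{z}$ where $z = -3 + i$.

z * conjugate(z) = |z|^2 = a^2 + b^2
= (-3)^2 + 1^2 = 10


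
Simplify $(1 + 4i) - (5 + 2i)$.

(1 - 5) + (4 - 2)i = -4 + 2i


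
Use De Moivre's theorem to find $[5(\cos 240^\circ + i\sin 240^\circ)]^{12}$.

By De Moivre: z^n = r^n(cos(nθ) + i sin(nθ))
= 5^12(cos(12*240°) + i sin(12*240°))
= 244140625(cos 0° + i sin 0°)
= 244140625


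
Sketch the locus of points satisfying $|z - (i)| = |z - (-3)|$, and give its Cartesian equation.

|z - z1| = |z - z2| means z is equidistant from z1 and z2,
i.e. the perpendicular bisector of the segment from (0, 1) to (-3, 0) (midpoint (-3/2, 1/2)).
With z = x + yi, square both sides:
(x - 0)^2 + (y - 1)^2 = (x - (-3))^2 + (y - 0)^2
The x^2 and y^2 terms cancel: -6x + (-2)y = 9 - 1 = 8
Simplify: 3x + y = -4
Locus: Perpendicular bisector of the segment from (0, 1) to (-3, 0): the line 3x + y = -4


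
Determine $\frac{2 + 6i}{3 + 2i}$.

Multiply numerator and denominator by conjugate (3 - 2i):
= (2 + 6i)(3 - 2i) / (3^2 + 2^2)
= (18 + 14i) / 13
= 18/13 + (14/13)i


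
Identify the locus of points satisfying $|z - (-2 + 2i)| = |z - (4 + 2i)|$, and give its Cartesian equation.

|z - z1| = |z - z2| means z is equidistant from z1 and z2,
i.e. the perpendicular bisector of the segment from (-2, 2) to (4, 2) (midpoint (1, 2)).
With z = x + yi, square both sides:
(x - (-2))^2 + (y - 2)^2 = (x - 4)^2 + (y - 2)^2
The x^2 and y^2 terms cancel: 12x + 0y = 20 - 8 = 12
Simplify: x = 1
Locus: Perpendicular bisector of the segment from (-2, 2) to (4, 2): the line x = 1


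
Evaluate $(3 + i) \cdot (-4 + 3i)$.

(a1*a2 - b1*b2) + (a1*b2 + b1*a2)i
= (-12 - 3) + (9 + (-4))i
= -15 + 5i


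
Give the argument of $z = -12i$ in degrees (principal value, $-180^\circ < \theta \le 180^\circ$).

a = 0 and b < 0, so z lies on the negative imaginary axis: θ = -90°


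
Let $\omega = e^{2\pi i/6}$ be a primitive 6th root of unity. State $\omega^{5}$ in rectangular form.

ω^5 = e^(2πi·5/6) = e^(i·5π/3)
= cos(5π/3) + i sin(5π/3)
= 1/2 - (sqrt(3)/2)i


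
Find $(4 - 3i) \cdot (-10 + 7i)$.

(a1*a2 - b1*b2) + (a1*b2 + b1*a2)i
= (-40 - (-21)) + (28 + 30)i
= -19 + 58i


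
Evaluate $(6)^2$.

(a + bi)^2 = a^2 - b^2 + 2abi
= 6^2 - 0^2 + 2*6*0i
= 36


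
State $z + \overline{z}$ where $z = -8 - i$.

z + conjugate(z) = (a + bi) + (a - bi) = 2a
= 2 * (-8) = -16


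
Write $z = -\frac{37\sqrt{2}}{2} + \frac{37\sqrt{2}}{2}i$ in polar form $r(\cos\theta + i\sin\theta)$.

r = |z| = sqrt(a^2 + b^2) = sqrt((-37*sqrt(2)/2)^2 + (37*sqrt(2)/2)^2) = sqrt(1369/2 + 1369/2) = sqrt(1369) = 37
θ = arctan(b/a) = arctan(26.163/-26.163) (quadrant-adjusted) = 135°
z = 37(cos 135° + i sin 135°)


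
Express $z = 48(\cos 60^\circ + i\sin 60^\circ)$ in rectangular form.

a = r cos θ = 48 * 1/2 = 24
b = r sin θ = 48 * sqrt(3)/2 = 24*sqrt(3)
z = 24 + 24*sqrt(3)i


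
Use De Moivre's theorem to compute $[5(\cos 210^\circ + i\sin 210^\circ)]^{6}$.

By De Moivre: z^n = r^n(cos(nθ) + i sin(nθ))
= 5^6(cos(6*210°) + i sin(6*210°))
= 15625(cos 180° + i sin 180°)
= -15625


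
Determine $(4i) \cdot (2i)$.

(a1*a2 - b1*b2) + (a1*b2 + b1*a2)i
= (0 - 8) + (0 + 0)i
= -8


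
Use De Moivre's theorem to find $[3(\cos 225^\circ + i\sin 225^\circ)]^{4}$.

By De Moivre: z^n = r^n(cos(nθ) + i sin(nθ))
= 3^4(cos(4*225°) + i sin(4*225°))
= 81(cos 180° + i sin 180°)
= -81


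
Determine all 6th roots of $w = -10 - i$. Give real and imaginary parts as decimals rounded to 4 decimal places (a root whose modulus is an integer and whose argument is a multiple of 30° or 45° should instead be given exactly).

|w| = sqrt(101) ≈ 10.049876, arg(w) ≈ 185.710593°
Root modulus = sqrt(101)^(1/6) ≈ 1.469017
Root arguments: θ_k = (arg(w) + 360°k)/6 for k = 0, 1, ..., 5
Compute each root as (root modulus)(cos θ_k + i sin θ_k) using full-precision intermediates, then round to 4 decimal places.
Roots: 1.2598 + 0.7555i, -0.0244 + 1.4688i, -1.2842 + 0.7133i, -1.2598 - 0.7555i, 0.0244 - 1.4688i, 1.2842 - 0.7133i


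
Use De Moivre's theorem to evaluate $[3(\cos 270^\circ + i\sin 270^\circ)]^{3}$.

By De Moivre: z^n = r^n(cos(nθ) + i sin(nθ))
= 3^3(cos(3*270°) + i sin(3*270°))
= 27(cos 90° + i sin 90°)
= 27i


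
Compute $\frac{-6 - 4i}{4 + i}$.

Multiply numerator and denominator by conjugate (4 - i):
= (-6 - 4i)(4 - i) / (4^2 + 1^2)
= (-28 - 10i) / 17
= -28/17 - (10/17)i


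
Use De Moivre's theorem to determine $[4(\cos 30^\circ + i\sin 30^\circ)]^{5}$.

By De Moivre: z^n = r^n(cos(nθ) + i sin(nθ))
= 4^5(cos(5*30°) + i sin(5*30°))
= 1024(cos 150° + i sin 150°)
= -512*sqrt(3) + 512i


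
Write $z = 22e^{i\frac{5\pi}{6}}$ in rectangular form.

a = r cos θ = 22 * -sqrt(3)/2 = -11*sqrt(3)
b = r sin θ = 22 * 1/2 = 11
z = -11*sqrt(3) + 11i


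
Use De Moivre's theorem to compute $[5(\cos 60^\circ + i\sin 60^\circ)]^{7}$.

By De Moivre: z^n = r^n(cos(nθ) + i sin(nθ))
= 5^7(cos(7*60°) + i sin(7*60°))
= 78125(cos 60° + i sin 60°)
= 78125/2 + (78125*sqrt(3)/2)i


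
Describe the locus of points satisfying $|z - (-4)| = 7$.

|z - z0| = r describes a circle centered at z0 with radius r
Here z0 = -4 and r = 7
Locus: Circle centered at (-4, 0) with radius 7


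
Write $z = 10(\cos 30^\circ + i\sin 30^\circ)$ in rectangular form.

a = r cos θ = 10 * sqrt(3)/2 = 5*sqrt(3)
b = r sin θ = 10 * 1/2 = 5
z = 5*sqrt(3) + 5i


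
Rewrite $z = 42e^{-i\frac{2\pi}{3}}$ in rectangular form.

a = r cos θ = 42 * -1/2 = -21
b = r sin θ = 42 * -sqrt(3)/2 = -21*sqrt(3)
z = -21 - 21*sqrt(3)i


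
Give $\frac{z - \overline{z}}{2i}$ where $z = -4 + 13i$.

z - conjugate(z) = 2bi
(z - conjugate(z))/(2i) = 2bi/(2i) = b = 13


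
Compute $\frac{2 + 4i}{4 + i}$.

Multiply numerator and denominator by conjugate (4 - i):
= (2 + 4i)(4 - i) / (4^2 + 1^2)
= (12 + 14i) / 17
= 12/17 + (14/17)i


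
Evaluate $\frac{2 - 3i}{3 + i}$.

Multiply numerator and denominator by conjugate (3 - i):
= (2 - 3i)(3 - i) / (3^2 + 1^2)
= (3 - 11i) / 10
= 3/10 - (11/10)i


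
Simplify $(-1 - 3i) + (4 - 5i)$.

(-1 + 4) + (-3 + (-5))i = 3 - 8i


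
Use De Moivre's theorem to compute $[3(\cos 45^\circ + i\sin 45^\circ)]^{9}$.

By De Moivre: z^n = r^n(cos(nθ) + i sin(nθ))
= 3^9(cos(9*45°) + i sin(9*45°))
= 19683(cos 45° + i sin 45°)
= 19683*sqrt(2)/2 + (19683*sqrt(2)/2)i


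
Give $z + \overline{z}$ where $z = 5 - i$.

z + conjugate(z) = (a + bi) + (a - bi) = 2a
= 2 * 5 = 10


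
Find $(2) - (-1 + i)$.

(2 - (-1)) + (0 - 1)i = 3 - i


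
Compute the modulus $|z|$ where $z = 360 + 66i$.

|z| = sqrt(a^2 + b^2) = sqrt(360^2 + 66^2) = sqrt(133956) = 366


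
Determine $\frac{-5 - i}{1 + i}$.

Multiply numerator and denominator by conjugate (1 - i):
= (-5 - i)(1 - i) / (1^2 + 1^2)
= (-6 + 4i) / 2
= -3 + 2i


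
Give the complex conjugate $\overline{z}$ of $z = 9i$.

If z = a + bi, then conjugate(z) = a - bi
conjugate(9i) = -9i


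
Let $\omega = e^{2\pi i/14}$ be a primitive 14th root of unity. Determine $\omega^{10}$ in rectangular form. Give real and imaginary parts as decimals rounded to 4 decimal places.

ω^10 = e^(2πi·10/14) = e^(i·10π/7)
= cos(10π/7) + i sin(10π/7)
= -0.2225 - 0.9749i


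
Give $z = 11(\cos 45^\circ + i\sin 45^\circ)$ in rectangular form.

a = r cos θ = 11 * sqrt(2)/2 = 11*sqrt(2)/2
b = r sin θ = 11 * sqrt(2)/2 = 11*sqrt(2)/2
z = 11*sqrt(2)/2 + (11*sqrt(2)/2)i


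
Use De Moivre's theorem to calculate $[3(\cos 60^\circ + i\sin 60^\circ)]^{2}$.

By De Moivre: z^n = r^n(cos(nθ) + i sin(nθ))
= 3^2(cos(2*60°) + i sin(2*60°))
= 9(cos 120° + i sin 120°)
= -9/2 + (9*sqrt(3)/2)i


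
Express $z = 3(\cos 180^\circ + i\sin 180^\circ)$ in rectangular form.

a = r cos θ = 3 * -1 = -3
b = r sin θ = 3 * 0 = 0
z = -3


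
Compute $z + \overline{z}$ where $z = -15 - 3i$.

z + conjugate(z) = (a + bi) + (a - bi) = 2a
= 2 * (-15) = -30


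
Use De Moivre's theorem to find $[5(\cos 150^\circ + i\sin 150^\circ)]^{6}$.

By De Moivre: z^n = r^n(cos(nθ) + i sin(nθ))
= 5^6(cos(6*150°) + i sin(6*150°))
= 15625(cos 180° + i sin 180°)
= -15625


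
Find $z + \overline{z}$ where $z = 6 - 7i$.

z + conjugate(z) = (a + bi) + (a - bi) = 2a
= 2 * 6 = 12


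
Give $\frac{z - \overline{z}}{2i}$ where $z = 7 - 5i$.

z - conjugate(z) = 2bi
(z - conjugate(z))/(2i) = 2bi/(2i) = b = -5


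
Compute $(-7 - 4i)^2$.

(a + bi)^2 = a^2 - b^2 + 2abi
= (-7)^2 - (-4)^2 + 2*(-7)*(-4)i
= 33 + 56i


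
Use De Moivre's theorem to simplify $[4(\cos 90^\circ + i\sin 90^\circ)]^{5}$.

By De Moivre: z^n = r^n(cos(nθ) + i sin(nθ))
= 4^5(cos(5*90°) + i sin(5*90°))
= 1024(cos 90° + i sin 90°)
= 1024i


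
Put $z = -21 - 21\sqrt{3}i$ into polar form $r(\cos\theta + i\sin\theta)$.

r = |z| = sqrt(a^2 + b^2) = sqrt((-21)^2 + (-21*sqrt(3))^2) = sqrt(441 + 1323) = sqrt(1764) = 42
θ = arctan(b/a) = arctan(-36.3731/-21) (quadrant-adjusted) = 240°
z = 42(cos 240° + i sin 240°)


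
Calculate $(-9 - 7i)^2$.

(a + bi)^2 = a^2 - b^2 + 2abi
= (-9)^2 - (-7)^2 + 2*(-9)*(-7)i
= 32 + 126i


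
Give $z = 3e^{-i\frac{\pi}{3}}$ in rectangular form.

a = r cos θ = 3 * 1/2 = 3/2
b = r sin θ = 3 * -sqrt(3)/2 = -3*sqrt(3)/2
z = 3/2 - (3*sqrt(3)/2)i


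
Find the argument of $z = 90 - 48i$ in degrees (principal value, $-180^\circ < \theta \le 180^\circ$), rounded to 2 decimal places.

θ = arctan(b/a) = arctan(-48/90) (quadrant-adjusted) = -28.07°


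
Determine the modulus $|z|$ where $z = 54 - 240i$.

|z| = sqrt(a^2 + b^2) = sqrt(54^2 + (-240)^2) = sqrt(60516) = 246


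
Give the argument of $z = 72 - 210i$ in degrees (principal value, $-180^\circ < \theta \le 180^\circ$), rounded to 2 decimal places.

θ = arctan(b/a) = arctan(-210/72) (quadrant-adjusted) = -71.08°


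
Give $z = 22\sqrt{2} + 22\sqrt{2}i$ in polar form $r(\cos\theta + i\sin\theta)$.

r = |z| = sqrt(a^2 + b^2) = sqrt((22*sqrt(2))^2 + (22*sqrt(2))^2) = sqrt(968 + 968) = sqrt(1936) = 44
θ = arctan(b/a) = arctan(31.1127/31.1127) (quadrant-adjusted) = 45°
z = 44(cos 45° + i sin 45°)


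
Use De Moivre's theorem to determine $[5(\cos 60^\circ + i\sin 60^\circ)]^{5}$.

By De Moivre: z^n = r^n(cos(nθ) + i sin(nθ))
= 5^5(cos(5*60°) + i sin(5*60°))
= 3125(cos 300° + i sin 300°)
= 3125/2 - (3125*sqrt(3)/2)i


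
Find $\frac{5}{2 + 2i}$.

Multiply numerator and denominator by conjugate (2 - 2i):
= (5)(2 - 2i) / (2^2 + 2^2)
= (10 - 10i) / 8
Divide through by 2: (5 - 5i) / 4
= 5/4 - (5/4)i


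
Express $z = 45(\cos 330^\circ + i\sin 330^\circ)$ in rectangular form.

a = r cos θ = 45 * sqrt(3)/2 = 45*sqrt(3)/2
b = r sin θ = 45 * -1/2 = -45/2
z = 45*sqrt(3)/2 - (45/2)i


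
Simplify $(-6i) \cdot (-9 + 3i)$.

(a1*a2 - b1*b2) + (a1*b2 + b1*a2)i
= (0 - (-18)) + (0 + 54)i
= 18 + 54i


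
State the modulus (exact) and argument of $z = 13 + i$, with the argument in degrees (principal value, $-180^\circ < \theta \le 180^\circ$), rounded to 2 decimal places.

|z| = sqrt(13^2 + 1^2) = sqrt(170)
arg(z) = arctan(b/a) = arctan(1/13) (quadrant-adjusted) = 4.40°


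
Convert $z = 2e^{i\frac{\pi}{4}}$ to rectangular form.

a = r cos θ = 2 * sqrt(2)/2 = sqrt(2)
b = r sin θ = 2 * sqrt(2)/2 = sqrt(2)
z = sqrt(2) + sqrt(2)i


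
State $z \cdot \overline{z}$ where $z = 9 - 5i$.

z * conjugate(z) = |z|^2 = a^2 + b^2
= 9^2 + (-5)^2 = 106


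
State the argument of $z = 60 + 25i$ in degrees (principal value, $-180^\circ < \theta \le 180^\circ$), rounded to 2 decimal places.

θ = arctan(b/a) = arctan(25/60) (quadrant-adjusted) = 22.62°


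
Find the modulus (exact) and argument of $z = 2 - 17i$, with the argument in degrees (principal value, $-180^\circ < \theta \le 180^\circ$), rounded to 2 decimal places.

|z| = sqrt(2^2 + (-17)^2) = sqrt(293)
arg(z) = arctan(b/a) = arctan(-17/2) (quadrant-adjusted) = -83.29°


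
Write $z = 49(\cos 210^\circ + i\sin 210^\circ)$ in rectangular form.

a = r cos θ = 49 * -sqrt(3)/2 = -49*sqrt(3)/2
b = r sin θ = 49 * -1/2 = -49/2
z = -49*sqrt(3)/2 - (49/2)i


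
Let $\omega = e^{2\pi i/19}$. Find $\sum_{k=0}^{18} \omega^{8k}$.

Let ζ = ω^8 = e^(2πi·8/19). Since 19 ∤ 8, ζ ≠ 1.
Sum = Σ_{k=0}^{18} ζ^k = (ζ^19 - 1)/(ζ - 1) = (ω^{8·19} - 1)/(ζ - 1) = (1 - 1)/(ζ - 1) = 0


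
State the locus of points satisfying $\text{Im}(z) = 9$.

Im(z) = y where z = x + yi; the equation y = 9 is satisfied by all points with that y-coordinate
Locus: Horizontal line y = 9


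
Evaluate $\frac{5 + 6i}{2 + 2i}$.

Multiply numerator and denominator by conjugate (2 - 2i):
= (5 + 6i)(2 - 2i) / (2^2 + 2^2)
= (22 + 2i) / 8
Divide through by 2: (11 + i) / 4
= 11/4 + (1/4)i


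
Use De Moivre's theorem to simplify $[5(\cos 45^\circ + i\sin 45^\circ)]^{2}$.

By De Moivre: z^n = r^n(cos(nθ) + i sin(nθ))
= 5^2(cos(2*45°) + i sin(2*45°))
= 25(cos 90° + i sin 90°)
= 25i


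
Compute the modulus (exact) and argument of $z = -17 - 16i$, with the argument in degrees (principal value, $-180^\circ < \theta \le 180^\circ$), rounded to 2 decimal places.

|z| = sqrt((-17)^2 + (-16)^2) = sqrt(545)
arg(z) = arctan(b/a) = arctan(-16/-17) (quadrant-adjusted) = -136.74°


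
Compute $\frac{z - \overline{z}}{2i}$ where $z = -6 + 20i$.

z - conjugate(z) = 2bi
(z - conjugate(z))/(2i) = 2bi/(2i) = b = 20


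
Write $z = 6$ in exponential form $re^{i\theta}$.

r = |z| = sqrt((6)^2 + (0)^2) = sqrt(36 + 0) = sqrt(36) = 6
b = 0 and a > 0, so z lies on the positive real axis: θ = 0
z = 6e^(i*0) = 6


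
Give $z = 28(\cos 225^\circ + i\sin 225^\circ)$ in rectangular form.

a = r cos θ = 28 * -sqrt(2)/2 = -14*sqrt(2)
b = r sin θ = 28 * -sqrt(2)/2 = -14*sqrt(2)
z = -14*sqrt(2) - 14*sqrt(2)i


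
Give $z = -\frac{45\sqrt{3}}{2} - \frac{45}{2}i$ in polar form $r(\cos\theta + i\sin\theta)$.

r = |z| = sqrt(a^2 + b^2) = sqrt((-45*sqrt(3)/2)^2 + (-45/2)^2) = sqrt(6075/4 + 2025/4) = sqrt(2025) = 45
θ = arctan(b/a) = arctan(-22.5/-38.9711) (quadrant-adjusted) = 210°
z = 45(cos 210° + i sin 210°)


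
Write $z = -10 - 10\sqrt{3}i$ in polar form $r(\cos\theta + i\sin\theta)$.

r = |z| = sqrt(a^2 + b^2) = sqrt((-10)^2 + (-10*sqrt(3))^2) = sqrt(100 + 300) = sqrt(400) = 20
θ = arctan(b/a) = arctan(-17.3205/-10) (quadrant-adjusted) = 240°
z = 20(cos 240° + i sin 240°)


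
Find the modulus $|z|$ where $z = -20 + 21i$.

|z| = sqrt(a^2 + b^2) = sqrt((-20)^2 + 21^2) = sqrt(841) = 29


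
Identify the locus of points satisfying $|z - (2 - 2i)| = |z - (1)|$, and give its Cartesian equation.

|z - z1| = |z - z2| means z is equidistant from z1 and z2,
i.e. the perpendicular bisector of the segment from (2, -2) to (1, 0) (midpoint (3/2, -1)).
With z = x + yi, square both sides:
(x - 2)^2 + (y - (-2))^2 = (x - 1)^2 + (y - 0)^2
The x^2 and y^2 terms cancel: -2x + 4y = 1 - 8 = -7
Simplify: 2x - 4y = 7
Locus: Perpendicular bisector of the segment from (2, -2) to (1, 0): the line 2x - 4y = 7


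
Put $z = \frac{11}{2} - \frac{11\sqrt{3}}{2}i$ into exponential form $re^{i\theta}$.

r = |z| = sqrt((11/2)^2 + (-11*sqrt(3)/2)^2) = sqrt(121/4 + 363/4) = sqrt(121) = 11
θ = arctan(b/a) = arctan(-9.5263/5.5) (quadrant-adjusted) = -60° = -π/3
z = 11e^(-i*π/3)


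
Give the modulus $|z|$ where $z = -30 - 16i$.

|z| = sqrt(a^2 + b^2) = sqrt((-30)^2 + (-16)^2) = sqrt(1156) = 34


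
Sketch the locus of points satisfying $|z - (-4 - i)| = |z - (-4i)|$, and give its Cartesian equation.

|z - z1| = |z - z2| means z is equidistant from z1 and z2,
i.e. the perpendicular bisector of the segment from (-4, -1) to (0, -4) (midpoint (-2, -5/2)).
With z = x + yi, square both sides:
(x - (-4))^2 + (y - (-1))^2 = (x - 0)^2 + (y - (-4))^2
The x^2 and y^2 terms cancel: 8x + (-6)y = 16 - 17 = -1
Simplify: 8x - 6y = -1
Locus: Perpendicular bisector of the segment from (-4, -1) to (0, -4): the line 8x - 6y = -1


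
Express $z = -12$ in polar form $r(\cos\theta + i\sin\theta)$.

r = |z| = sqrt(a^2 + b^2) = sqrt((-12)^2 + (0)^2) = sqrt(144 + 0) = sqrt(144) = 12
b = 0 and a < 0, so z lies on the negative real axis: θ = 180°
z = 12(cos 180° + i sin 180°)


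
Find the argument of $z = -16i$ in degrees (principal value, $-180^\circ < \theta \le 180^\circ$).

a = 0 and b < 0, so z lies on the negative imaginary axis: θ = -90°


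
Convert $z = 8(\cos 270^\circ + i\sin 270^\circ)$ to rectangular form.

a = r cos θ = 8 * 0 = 0
b = r sin θ = 8 * -1 = -8
z = -8i


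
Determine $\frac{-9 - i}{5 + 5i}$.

Multiply numerator and denominator by conjugate (5 - 5i):
= (-9 - i)(5 - 5i) / (5^2 + 5^2)
= (-50 + 40i) / 50
Divide through by 10: (-5 + 4i) / 5
= -1 + (4/5)i


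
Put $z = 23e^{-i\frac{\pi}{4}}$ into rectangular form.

a = r cos θ = 23 * sqrt(2)/2 = 23*sqrt(2)/2
b = r sin θ = 23 * -sqrt(2)/2 = -23*sqrt(2)/2
z = 23*sqrt(2)/2 - (23*sqrt(2)/2)i


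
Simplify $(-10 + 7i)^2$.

(a + bi)^2 = a^2 - b^2 + 2abi
= (-10)^2 - 7^2 + 2*(-10)*7i
= 51 - 140i


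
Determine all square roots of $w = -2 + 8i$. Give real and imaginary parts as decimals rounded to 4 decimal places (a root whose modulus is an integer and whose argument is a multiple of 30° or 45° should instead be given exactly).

|w| = sqrt(68) ≈ 8.246211, arg(w) ≈ 104.036243°
Root modulus = sqrt(68)^(1/2) ≈ 2.871622
Root arguments: θ_k = (arg(w) + 360°k)/2 for k = 0, 1, ..., 1
Compute each root as (root modulus)(cos θ_k + i sin θ_k) using full-precision intermediates, then round to 4 decimal places.
Roots: 1.7672 + 2.2634i, -1.7672 - 2.2634i


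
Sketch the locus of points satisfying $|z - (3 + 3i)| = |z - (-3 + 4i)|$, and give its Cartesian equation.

|z - z1| = |z - z2| means z is equidistant from z1 and z2,
i.e. the perpendicular bisector of the segment from (3, 3) to (-3, 4) (midpoint (0, 7/2)).
With z = x + yi, square both sides:
(x - 3)^2 + (y - 3)^2 = (x - (-3))^2 + (y - 4)^2
The x^2 and y^2 terms cancel: -12x + 2y = 25 - 18 = 7
Simplify: 12x - 2y = -7
Locus: Perpendicular bisector of the segment from (3, 3) to (-3, 4): the line 12x - 2y = -7


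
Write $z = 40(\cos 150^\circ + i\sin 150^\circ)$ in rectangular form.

a = r cos θ = 40 * -sqrt(3)/2 = -20*sqrt(3)
b = r sin θ = 40 * 1/2 = 20
z = -20*sqrt(3) + 20i


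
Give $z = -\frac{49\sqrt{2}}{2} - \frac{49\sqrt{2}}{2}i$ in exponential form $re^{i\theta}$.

r = |z| = sqrt((-49*sqrt(2)/2)^2 + (-49*sqrt(2)/2)^2) = sqrt(2401/2 + 2401/2) = sqrt(2401) = 49
θ = arctan(b/a) = arctan(-34.6482/-34.6482) (quadrant-adjusted) = 225° = 5π/4
z = 49e^(i*5π/4)


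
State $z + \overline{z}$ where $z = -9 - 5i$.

z + conjugate(z) = (a + bi) + (a - bi) = 2a
= 2 * (-9) = -18


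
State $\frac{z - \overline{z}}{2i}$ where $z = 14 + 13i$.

z - conjugate(z) = 2bi
(z - conjugate(z))/(2i) = 2bi/(2i) = b = 13


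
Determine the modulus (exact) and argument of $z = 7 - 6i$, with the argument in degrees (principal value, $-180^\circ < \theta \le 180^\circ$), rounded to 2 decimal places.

|z| = sqrt(7^2 + (-6)^2) = sqrt(85)
arg(z) = arctan(b/a) = arctan(-6/7) (quadrant-adjusted) = -40.60°


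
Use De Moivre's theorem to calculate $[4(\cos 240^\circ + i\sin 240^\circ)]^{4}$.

By De Moivre: z^n = r^n(cos(nθ) + i sin(nθ))
= 4^4(cos(4*240°) + i sin(4*240°))
= 256(cos 240° + i sin 240°)
= -128 - 128*sqrt(3)i


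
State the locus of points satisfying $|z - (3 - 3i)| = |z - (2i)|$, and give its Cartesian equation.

|z - z1| = |z - z2| means z is equidistant from z1 and z2,
i.e. the perpendicular bisector of the segment from (3, -3) to (0, 2) (midpoint (3/2, -1/2)).
With z = x + yi, square both sides:
(x - 3)^2 + (y - (-3))^2 = (x - 0)^2 + (y - 2)^2
The x^2 and y^2 terms cancel: -6x + 10y = 4 - 18 = -14
Simplify: 3x - 5y = 7
Locus: Perpendicular bisector of the segment from (3, -3) to (0, 2): the line 3x - 5y = 7


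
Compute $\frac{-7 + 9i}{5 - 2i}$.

Multiply numerator and denominator by conjugate (5 + 2i):
= (-7 + 9i)(5 + 2i) / (5^2 + (-2)^2)
= (-53 + 31i) / 29
= -53/29 + (31/29)i


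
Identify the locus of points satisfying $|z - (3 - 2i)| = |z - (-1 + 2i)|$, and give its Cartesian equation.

|z - z1| = |z - z2| means z is equidistant from z1 and z2,
i.e. the perpendicular bisector of the segment from (3, -2) to (-1, 2) (midpoint (1, 0)).
With z = x + yi, square both sides:
(x - 3)^2 + (y - (-2))^2 = (x - (-1))^2 + (y - 2)^2
The x^2 and y^2 terms cancel: -8x + 8y = 5 - 13 = -8
Simplify: x - y = 1
Locus: Perpendicular bisector of the segment from (3, -2) to (-1, 2): the line x - y = 1
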